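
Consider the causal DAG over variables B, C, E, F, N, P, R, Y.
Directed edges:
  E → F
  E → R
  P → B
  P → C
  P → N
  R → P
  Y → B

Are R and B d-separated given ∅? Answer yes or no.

No — R and B are d-connected given ∅.

Bayes-Ball from R | ∅ reaches {B,C,E,F,N,P}.
B ∈ reach(R|∅) ⇒ R ⊥̸ B | ∅.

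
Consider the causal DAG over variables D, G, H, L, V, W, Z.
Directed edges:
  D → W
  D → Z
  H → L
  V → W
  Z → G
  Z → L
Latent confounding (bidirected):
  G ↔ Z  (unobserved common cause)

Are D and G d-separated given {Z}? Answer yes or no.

Bayes-Ball from D | {Z} reaches {G,W}.
G ∈ reach(D|{Z}) ⇒ D ⊥̸ G | {Z}.

No — D and G are d-connected given {Z}.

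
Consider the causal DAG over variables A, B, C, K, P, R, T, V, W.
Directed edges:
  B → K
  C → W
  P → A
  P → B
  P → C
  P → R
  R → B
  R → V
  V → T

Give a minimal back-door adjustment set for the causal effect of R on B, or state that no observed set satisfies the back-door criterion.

desc(R)\{R}={B,K,T,V}; candidates ⊆ {A,C,P,W}.
size 0: {}; under {} R still reaches {A,B,C,K,P,W} ∋ B.
{P}: R⊥B given {P} in G with R→· removed — back-door holds.

R→B: minimal back-door set {P}.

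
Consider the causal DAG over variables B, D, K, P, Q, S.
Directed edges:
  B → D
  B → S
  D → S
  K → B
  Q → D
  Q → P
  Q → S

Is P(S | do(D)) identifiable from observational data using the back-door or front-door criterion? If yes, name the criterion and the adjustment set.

desc(D)\{D}={S}; candidates ⊆ {B,K,P,Q}.
size 0: {}; under {} D still reaches {B,K,P,Q,S} ∋ S.
size 1: {B}, {K}, {P} …(+1); under {B} D still reaches {P,Q,S} ∋ S.
{B,Q}: D⊥S given {B,Q} in G with D→· removed — back-door holds.
P(S|do(D)) = Σ_{B,Q} P(S|D,B,Q)·P(B,Q).

P(S|do(D)): backdoor, adjust for {B, Q}.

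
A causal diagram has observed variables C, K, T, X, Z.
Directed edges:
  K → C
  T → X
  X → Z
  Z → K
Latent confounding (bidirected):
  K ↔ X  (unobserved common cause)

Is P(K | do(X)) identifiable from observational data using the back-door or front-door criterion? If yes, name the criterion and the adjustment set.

P(K|do(X)): frontdoor, adjust for {Z}.

desc(X)\{X}={C,K,Z}; candidates ⊆ {T}.
X↔K: latent back-door arc(s) into X.
size 0: {}; under {} X still reaches {C,K,T} ∋ K.
size 1: {T}; under {T} X still reaches {C,K} ∋ K.
X↔K cannot be blocked by any observed set — no back-door set.
{Z}: (i) intercepts every directed X→K path; (ii) no back-door X→{Z}; (iii) {X} blocks every back-door {Z}→K. Front-door holds.
P(K|do(X)) = Σ_{Z} P(Z|X) Σ_{X'} P(K|Z,X')P(X').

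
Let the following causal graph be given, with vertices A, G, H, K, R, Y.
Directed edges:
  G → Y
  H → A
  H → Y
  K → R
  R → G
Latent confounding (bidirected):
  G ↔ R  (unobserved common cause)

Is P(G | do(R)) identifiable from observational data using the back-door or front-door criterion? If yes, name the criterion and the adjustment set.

P(G|do(R)): not identifiable (no BD/FD set).

desc(R)\{R}={G,Y}; candidates ⊆ {A,H,K}.
R↔G: latent back-door arc(s) into R.
size 0: {}; under {} R still reaches {G,K,Y} ∋ G.
size 1: {A}, {H}, {K}; under {A} R still reaches {G,K,Y} ∋ G.
size 2: {A,H}, {A,K}, {H,K}; under {A,H} R still reaches {G,K,Y} ∋ G.
R↔G cannot be blocked by any observed set — no back-door set.
No mediator lies on a directed R→…→G path.
Neither criterion identifies P(G|do(R)) in this graph.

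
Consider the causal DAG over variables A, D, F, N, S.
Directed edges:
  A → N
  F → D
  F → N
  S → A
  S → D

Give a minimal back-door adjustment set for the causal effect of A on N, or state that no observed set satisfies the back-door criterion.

desc(A)\{A}={N}; candidates ⊆ {D,F,S}.
∅: A⊥N given ∅ in G with A→· removed — back-door holds.

A→N: minimal back-door set ∅.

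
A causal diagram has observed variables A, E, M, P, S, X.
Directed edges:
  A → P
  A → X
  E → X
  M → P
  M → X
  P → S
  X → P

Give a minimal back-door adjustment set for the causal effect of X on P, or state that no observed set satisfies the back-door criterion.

desc(X)\{X}={P,S}; candidates ⊆ {A,E,M}.
size 0: {}; under {} X still reaches {A,E,M,P,S} ∋ P.
size 1: {A}, {E}, {M}; under {A} X still reaches {E,M,P,S} ∋ P.
{A,M}: X⊥P given {A,M} in G with X→· removed — back-door holds.

X→P: minimal back-door set {A, M}.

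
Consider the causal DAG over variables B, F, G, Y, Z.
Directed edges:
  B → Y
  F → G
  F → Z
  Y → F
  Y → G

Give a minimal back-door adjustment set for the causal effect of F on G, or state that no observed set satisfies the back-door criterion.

desc(F)\{F}={G,Z}; candidates ⊆ {B,Y}.
size 0: {}; under {} F still reaches {B,G,Y} ∋ G.
{Y}: F⊥G given {Y} in G with F→· removed — back-door holds.

F→G: minimal back-door set {Y}.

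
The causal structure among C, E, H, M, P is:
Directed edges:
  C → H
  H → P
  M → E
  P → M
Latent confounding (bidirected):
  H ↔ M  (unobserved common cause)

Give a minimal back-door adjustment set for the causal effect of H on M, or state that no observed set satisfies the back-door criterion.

H→M: no observed back-door set.

desc(H)\{H}={E,M,P}; candidates ⊆ {C}.
H↔M: latent back-door arc(s) into H.
size 0: {}; under {} H still reaches {C,E,M} ∋ M.
size 1: {C}; under {C} H still reaches {E,M} ∋ M.
H↔M cannot be blocked by any observed set — no back-door set.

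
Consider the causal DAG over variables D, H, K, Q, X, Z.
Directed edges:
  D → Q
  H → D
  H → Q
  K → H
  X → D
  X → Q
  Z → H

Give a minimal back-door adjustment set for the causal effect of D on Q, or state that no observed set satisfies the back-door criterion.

D→Q: minimal back-door set {H, X}.

desc(D)\{D}={Q}; candidates ⊆ {H,K,X,Z}.
size 0: {}; under {} D still reaches {H,K,Q,X,Z} ∋ Q.
size 1: {H}, {K}, {X} …(+1); under {H} D still reaches {Q,X} ∋ Q.
{H,X}: D⊥Q given {H,X} in G with D→· removed — back-door holds.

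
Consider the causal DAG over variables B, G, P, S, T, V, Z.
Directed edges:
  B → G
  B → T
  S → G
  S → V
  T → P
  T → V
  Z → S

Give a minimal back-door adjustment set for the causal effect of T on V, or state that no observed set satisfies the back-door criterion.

T→V: minimal back-door set ∅.

desc(T)\{T}={P,V}; candidates ⊆ {B,G,S,Z}.
∅: T⊥V given ∅ in G with T→· removed — back-door holds.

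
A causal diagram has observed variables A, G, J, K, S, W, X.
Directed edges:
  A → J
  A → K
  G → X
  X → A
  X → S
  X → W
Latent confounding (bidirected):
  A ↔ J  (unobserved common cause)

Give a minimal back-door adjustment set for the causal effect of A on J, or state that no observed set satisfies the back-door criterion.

desc(A)\{A}={J,K}; candidates ⊆ {G,S,W,X}.
A↔J: latent back-door arc(s) into A.
size 0: {}; under {} A still reaches {G,J,S,W,X} ∋ J.
size 1: {G}, {S}, {W} …(+1); under {G} A still reaches {J,S,W,X} ∋ J.
size 2: {G,S}, {G,W}, {G,X} …(+3); under {G,S} A still reaches {J,W,X} ∋ J.
A↔J cannot be blocked by any observed set — no back-door set.

A→J: no observed back-door set.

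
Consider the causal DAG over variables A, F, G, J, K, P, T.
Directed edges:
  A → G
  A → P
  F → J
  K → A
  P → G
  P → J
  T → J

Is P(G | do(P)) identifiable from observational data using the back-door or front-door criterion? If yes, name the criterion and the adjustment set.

desc(P)\{P}={G,J}; candidates ⊆ {A,F,K,T}.
size 0: {}; under {} P still reaches {A,G,K} ∋ G.
{A}: P⊥G given {A} in G with P→· removed — back-door holds.
P(G|do(P)) = Σ_{A} P(G|P,A)·P(A).

P(G|do(P)): backdoor, adjust for {A}.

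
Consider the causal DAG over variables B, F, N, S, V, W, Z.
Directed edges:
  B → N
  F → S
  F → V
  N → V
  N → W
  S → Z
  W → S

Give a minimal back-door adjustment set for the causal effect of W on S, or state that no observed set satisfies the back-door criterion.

desc(W)\{W}={S,Z}; candidates ⊆ {B,F,N,V}.
∅: W⊥S given ∅ in G with W→· removed — back-door holds.

W→S: minimal back-door set ∅.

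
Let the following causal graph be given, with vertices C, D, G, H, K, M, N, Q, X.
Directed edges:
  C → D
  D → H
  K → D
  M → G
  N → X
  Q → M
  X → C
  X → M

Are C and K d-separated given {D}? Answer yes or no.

No — C and K are d-connected given {D}.

Bayes-Ball from C | {D} reaches {G,K,M,N,X}.
K ∈ reach(C|{D}) ⇒ C ⊥̸ K | {D}.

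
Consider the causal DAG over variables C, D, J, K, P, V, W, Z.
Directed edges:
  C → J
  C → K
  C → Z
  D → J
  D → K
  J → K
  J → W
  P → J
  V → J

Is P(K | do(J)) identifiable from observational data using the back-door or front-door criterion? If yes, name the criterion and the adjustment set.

P(K|do(J)): backdoor, adjust for {C, D}.

desc(J)\{J}={K,W}; candidates ⊆ {C,D,P,V,Z}.
size 0: {}; under {} J still reaches {C,D,K,P,V,Z} ∋ K.
size 1: {C}, {D}, {P} …(+2); under {C} J still reaches {D,K,P,V} ∋ K.
{C,D}: J⊥K given {C,D} in G with J→· removed — back-door holds.
P(K|do(J)) = Σ_{C,D} P(K|J,C,D)·P(C,D).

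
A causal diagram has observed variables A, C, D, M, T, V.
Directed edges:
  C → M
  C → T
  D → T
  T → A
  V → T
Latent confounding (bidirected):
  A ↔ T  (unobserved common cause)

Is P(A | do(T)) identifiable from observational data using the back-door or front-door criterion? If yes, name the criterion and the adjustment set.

desc(T)\{T}={A}; candidates ⊆ {C,D,M,V}.
T↔A: latent back-door arc(s) into T.
size 0: {}; under {} T still reaches {A,C,D,M,V} ∋ A.
size 1: {C}, {D}, {M} …(+1); under {C} T still reaches {A,D,V} ∋ A.
size 2: {C,D}, {C,M}, {C,V} …(+3); under {C,D} T still reaches {A,V} ∋ A.
T↔A cannot be blocked by any observed set — no back-door set.
No mediator lies on a directed T→…→A path.
Neither criterion identifies P(A|do(T)) in this graph.

P(A|do(T)): not identifiable (no BD/FD set).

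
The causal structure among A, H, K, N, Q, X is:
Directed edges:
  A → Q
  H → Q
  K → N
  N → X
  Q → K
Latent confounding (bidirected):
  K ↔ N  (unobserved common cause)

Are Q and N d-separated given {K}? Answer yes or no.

No — Q and N are d-connected given {K}.

Bayes-Ball from Q | {K} reaches {A,H,N,X}.
N ∈ reach(Q|{K}) ⇒ Q ⊥̸ N | {K}.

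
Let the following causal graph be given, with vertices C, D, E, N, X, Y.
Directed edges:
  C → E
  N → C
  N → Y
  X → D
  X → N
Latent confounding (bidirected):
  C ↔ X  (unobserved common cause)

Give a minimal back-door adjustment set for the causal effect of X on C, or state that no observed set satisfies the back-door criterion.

desc(X)\{X}={C,D,E,N,Y}; candidates ⊆ {—}.
X↔C: latent back-door arc(s) into X.
size 0: {}; under {} X still reaches {C,E} ∋ C.
X↔C cannot be blocked by any observed set — no back-door set.

X→C: no observed back-door set.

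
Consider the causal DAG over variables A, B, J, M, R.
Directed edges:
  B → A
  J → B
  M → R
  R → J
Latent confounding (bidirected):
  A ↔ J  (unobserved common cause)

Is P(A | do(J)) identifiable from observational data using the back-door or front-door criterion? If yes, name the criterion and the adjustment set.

desc(J)\{J}={A,B}; candidates ⊆ {M,R}.
J↔A: latent back-door arc(s) into J.
size 0: {}; under {} J still reaches {A,M,R} ∋ A.
size 1: {M}, {R}; under {M} J still reaches {A,R} ∋ A.
size 2: {M,R}; under {M,R} J still reaches {A} ∋ A.
J↔A cannot be blocked by any observed set — no back-door set.
{B}: (i) intercepts every directed J→A path; (ii) no back-door J→{B}; (iii) {J} blocks every back-door {B}→A. Front-door holds.
P(A|do(J)) = Σ_{B} P(B|J) Σ_{J'} P(A|B,J')P(J').

P(A|do(J)): frontdoor, adjust for {B}.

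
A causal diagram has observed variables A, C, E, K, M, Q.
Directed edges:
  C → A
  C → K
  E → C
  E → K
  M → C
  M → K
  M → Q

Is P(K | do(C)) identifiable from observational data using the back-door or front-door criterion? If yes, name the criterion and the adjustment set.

P(K|do(C)): backdoor, adjust for {E, M}.

desc(C)\{C}={A,K}; candidates ⊆ {E,M,Q}.
size 0: {}; under {} C still reaches {E,K,M,Q} ∋ K.
size 1: {E}, {M}, {Q}; under {E} C still reaches {K,M,Q} ∋ K.
{E,M}: C⊥K given {E,M} in G with C→· removed — back-door holds.
P(K|do(C)) = Σ_{E,M} P(K|C,E,M)·P(E,M).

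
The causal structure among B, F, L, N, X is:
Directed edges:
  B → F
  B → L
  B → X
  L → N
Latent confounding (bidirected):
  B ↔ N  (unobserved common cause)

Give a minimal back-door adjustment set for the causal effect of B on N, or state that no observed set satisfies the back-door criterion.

B→N: no observed back-door set.

desc(B)\{B}={F,L,N,X}; candidates ⊆ {—}.
B↔N: latent back-door arc(s) into B.
size 0: {}; under {} B still reaches {N} ∋ N.
B↔N cannot be blocked by any observed set — no back-door set.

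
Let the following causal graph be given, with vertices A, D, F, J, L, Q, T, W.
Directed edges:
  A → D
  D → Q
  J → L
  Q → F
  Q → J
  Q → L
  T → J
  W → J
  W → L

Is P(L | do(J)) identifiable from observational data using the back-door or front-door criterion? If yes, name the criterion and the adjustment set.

P(L|do(J)): backdoor, adjust for {Q, W}.

desc(J)\{J}={L}; candidates ⊆ {A,D,F,Q,T,W}.
size 0: {}; under {} J still reaches {A,D,F,L,Q,T,W} ∋ L.
size 1: {A}, {D}, {F} …(+3); under {A} J still reaches {D,F,L,Q,T,W} ∋ L.
{Q,W}: J⊥L given {Q,W} in G with J→· removed — back-door holds.
P(L|do(J)) = Σ_{Q,W} P(L|J,Q,W)·P(Q,W).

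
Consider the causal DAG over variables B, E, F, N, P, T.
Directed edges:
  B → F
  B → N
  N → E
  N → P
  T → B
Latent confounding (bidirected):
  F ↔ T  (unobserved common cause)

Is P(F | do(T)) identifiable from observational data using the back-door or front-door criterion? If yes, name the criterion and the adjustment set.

desc(T)\{T}={B,E,F,N,P}; candidates ⊆ {—}.
T↔F: latent back-door arc(s) into T.
size 0: {}; under {} T still reaches {F} ∋ F.
T↔F cannot be blocked by any observed set — no back-door set.
{B}: (i) intercepts every directed T→F path; (ii) no back-door T→{B}; (iii) {T} blocks every back-door {B}→F. Front-door holds.
P(F|do(T)) = Σ_{B} P(B|T) Σ_{T'} P(F|B,T')P(T').

P(F|do(T)): frontdoor, adjust for {B}.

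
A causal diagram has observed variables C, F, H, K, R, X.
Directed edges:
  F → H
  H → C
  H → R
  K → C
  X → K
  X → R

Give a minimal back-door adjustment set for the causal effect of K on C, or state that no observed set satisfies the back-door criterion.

desc(K)\{K}={C}; candidates ⊆ {F,H,R,X}.
∅: K⊥C given ∅ in G with K→· removed — back-door holds.

K→C: minimal back-door set ∅.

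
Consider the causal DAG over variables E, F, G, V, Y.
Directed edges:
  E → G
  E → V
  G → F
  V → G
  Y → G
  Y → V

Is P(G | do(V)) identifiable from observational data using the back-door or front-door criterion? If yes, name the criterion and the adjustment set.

P(G|do(V)): backdoor, adjust for {E, Y}.

desc(V)\{V}={F,G}; candidates ⊆ {E,Y}.
size 0: {}; under {} V still reaches {E,F,G,Y} ∋ G.
size 1: {E}, {Y}; under {E} V still reaches {F,G,Y} ∋ G.
{E,Y}: V⊥G given {E,Y} in G with V→· removed — back-door holds.
P(G|do(V)) = Σ_{E,Y} P(G|V,E,Y)·P(E,Y).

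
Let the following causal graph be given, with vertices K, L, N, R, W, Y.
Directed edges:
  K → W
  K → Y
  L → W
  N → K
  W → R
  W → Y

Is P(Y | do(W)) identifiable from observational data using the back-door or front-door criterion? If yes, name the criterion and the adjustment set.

desc(W)\{W}={R,Y}; candidates ⊆ {K,L,N}.
size 0: {}; under {} W still reaches {K,L,N,Y} ∋ Y.
{K}: W⊥Y given {K} in G with W→· removed — back-door holds.
P(Y|do(W)) = Σ_{K} P(Y|W,K)·P(K).

P(Y|do(W)): backdoor, adjust for {K}.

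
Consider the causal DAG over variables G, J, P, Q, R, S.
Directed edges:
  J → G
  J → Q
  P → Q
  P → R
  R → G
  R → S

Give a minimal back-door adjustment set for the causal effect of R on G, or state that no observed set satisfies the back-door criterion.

R→G: minimal back-door set ∅.

desc(R)\{R}={G,S}; candidates ⊆ {J,P,Q}.
∅: R⊥G given ∅ in G with R→· removed — back-door holds.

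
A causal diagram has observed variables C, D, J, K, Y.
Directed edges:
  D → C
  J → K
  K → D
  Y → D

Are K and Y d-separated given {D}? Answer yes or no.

Bayes-Ball from K | {D} reaches {J,Y}.
Y ∈ reach(K|{D}) ⇒ K ⊥̸ Y | {D}.

No — K and Y are d-connected given {D}.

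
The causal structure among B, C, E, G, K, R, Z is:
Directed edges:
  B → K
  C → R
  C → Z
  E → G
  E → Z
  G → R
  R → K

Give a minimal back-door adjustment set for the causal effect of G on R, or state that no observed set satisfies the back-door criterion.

desc(G)\{G}={K,R}; candidates ⊆ {B,C,E,Z}.
∅: G⊥R given ∅ in G with G→· removed — back-door holds.

G→R: minimal back-door set ∅.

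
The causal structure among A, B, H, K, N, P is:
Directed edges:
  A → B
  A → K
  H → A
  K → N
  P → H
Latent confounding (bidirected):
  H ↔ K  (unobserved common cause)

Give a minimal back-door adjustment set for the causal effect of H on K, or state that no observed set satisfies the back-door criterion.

desc(H)\{H}={A,B,K,N}; candidates ⊆ {P}.
H↔K: latent back-door arc(s) into H.
size 0: {}; under {} H still reaches {K,N,P} ∋ K.
size 1: {P}; under {P} H still reaches {K,N} ∋ K.
H↔K cannot be blocked by any observed set — no back-door set.

H→K: no observed back-door set.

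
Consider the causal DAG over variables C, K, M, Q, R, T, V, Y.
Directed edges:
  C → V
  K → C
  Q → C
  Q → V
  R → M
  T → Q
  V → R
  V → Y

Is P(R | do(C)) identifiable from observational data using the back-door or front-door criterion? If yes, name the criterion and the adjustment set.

desc(C)\{C}={M,R,V,Y}; candidates ⊆ {K,Q,T}.
size 0: {}; under {} C still reaches {K,M,Q,R,T,V,Y} ∋ R.
{Q}: C⊥R given {Q} in G with C→· removed — back-door holds.
P(R|do(C)) = Σ_{Q} P(R|C,Q)·P(Q).

P(R|do(C)): backdoor, adjust for {Q}.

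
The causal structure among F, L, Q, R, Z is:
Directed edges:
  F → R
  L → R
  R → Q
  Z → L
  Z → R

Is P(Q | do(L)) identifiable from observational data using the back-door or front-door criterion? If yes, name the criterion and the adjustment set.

desc(L)\{L}={Q,R}; candidates ⊆ {F,Z}.
size 0: {}; under {} L still reaches {Q,R,Z} ∋ Q.
{Z}: L⊥Q given {Z} in G with L→· removed — back-door holds.
P(Q|do(L)) = Σ_{Z} P(Q|L,Z)·P(Z).

P(Q|do(L)): backdoor, adjust for {Z}.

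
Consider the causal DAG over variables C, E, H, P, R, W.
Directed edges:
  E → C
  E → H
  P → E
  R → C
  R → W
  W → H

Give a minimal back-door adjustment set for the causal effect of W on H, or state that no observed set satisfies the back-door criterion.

W→H: minimal back-door set ∅.

desc(W)\{W}={H}; candidates ⊆ {C,E,P,R}.
∅: W⊥H given ∅ in G with W→· removed — back-door holds.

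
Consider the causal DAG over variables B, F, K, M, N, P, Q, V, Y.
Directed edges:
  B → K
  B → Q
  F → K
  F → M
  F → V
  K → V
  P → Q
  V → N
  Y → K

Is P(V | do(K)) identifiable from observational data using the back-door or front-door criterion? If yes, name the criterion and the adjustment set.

P(V|do(K)): backdoor, adjust for {F}.

desc(K)\{K}={N,V}; candidates ⊆ {B,F,M,P,Q,Y}.
size 0: {}; under {} K still reaches {B,F,M,N,Q,V,Y} ∋ V.
{F}: K⊥V given {F} in G with K→· removed — back-door holds.
P(V|do(K)) = Σ_{F} P(V|K,F)·P(F).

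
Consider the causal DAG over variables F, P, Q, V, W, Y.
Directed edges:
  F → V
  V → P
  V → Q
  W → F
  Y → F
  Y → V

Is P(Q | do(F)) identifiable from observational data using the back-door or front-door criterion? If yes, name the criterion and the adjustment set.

desc(F)\{F}={P,Q,V}; candidates ⊆ {W,Y}.
size 0: {}; under {} F still reaches {P,Q,V,W,Y} ∋ Q.
{Y}: F⊥Q given {Y} in G with F→· removed — back-door holds.
P(Q|do(F)) = Σ_{Y} P(Q|F,Y)·P(Y).

P(Q|do(F)): backdoor, adjust for {Y}.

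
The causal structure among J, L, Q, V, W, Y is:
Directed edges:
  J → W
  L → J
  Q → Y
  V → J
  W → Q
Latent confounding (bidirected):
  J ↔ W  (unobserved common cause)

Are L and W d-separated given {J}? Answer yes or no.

No — L and W are d-connected given {J}.

Bayes-Ball from L | {J} reaches {Q,V,W,Y}.
W ∈ reach(L|{J}) ⇒ L ⊥̸ W | {J}.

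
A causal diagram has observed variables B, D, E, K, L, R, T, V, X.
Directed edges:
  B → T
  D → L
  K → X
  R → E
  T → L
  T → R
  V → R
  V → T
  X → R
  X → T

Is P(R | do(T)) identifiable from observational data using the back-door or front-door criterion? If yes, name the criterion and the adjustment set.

desc(T)\{T}={E,L,R}; candidates ⊆ {B,D,K,V,X}.
size 0: {}; under {} T still reaches {B,E,K,R,V,X} ∋ R.
size 1: {B}, {D}, {K} …(+2); under {B} T still reaches {E,K,R,V,X} ∋ R.
{V,X}: T⊥R given {V,X} in G with T→· removed — back-door holds.
P(R|do(T)) = Σ_{V,X} P(R|T,V,X)·P(V,X).

P(R|do(T)): backdoor, adjust for {V, X}.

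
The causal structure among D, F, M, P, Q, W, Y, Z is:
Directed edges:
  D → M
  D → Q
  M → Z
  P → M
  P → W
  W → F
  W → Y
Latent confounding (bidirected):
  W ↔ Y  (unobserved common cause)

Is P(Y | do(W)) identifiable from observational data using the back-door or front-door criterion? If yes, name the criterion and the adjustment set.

desc(W)\{W}={F,Y}; candidates ⊆ {D,M,P,Q,Z}.
W↔Y: latent back-door arc(s) into W.
size 0: {}; under {} W still reaches {M,P,Y,Z} ∋ Y.
size 1: {D}, {M}, {P} …(+2); under {D} W still reaches {M,P,Y,Z} ∋ Y.
size 2: {D,M}, {D,P}, {D,Q} …(+7); under {D,M} W still reaches {P,Y} ∋ Y.
W↔Y cannot be blocked by any observed set — no back-door set.
No mediator lies on a directed W→…→Y path.
Neither criterion identifies P(Y|do(W)) in this graph.

P(Y|do(W)): not identifiable (no BD/FD set).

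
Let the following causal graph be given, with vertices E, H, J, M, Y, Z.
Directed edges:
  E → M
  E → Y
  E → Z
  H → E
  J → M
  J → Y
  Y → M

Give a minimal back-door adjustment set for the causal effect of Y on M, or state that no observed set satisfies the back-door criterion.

desc(Y)\{Y}={M}; candidates ⊆ {E,H,J,Z}.
size 0: {}; under {} Y still reaches {E,H,J,M,Z} ∋ M.
size 1: {E}, {H}, {J} …(+1); under {E} Y still reaches {J,M} ∋ M.
{E,J}: Y⊥M given {E,J} in G with Y→· removed — back-door holds.

Y→M: minimal back-door set {E, J}.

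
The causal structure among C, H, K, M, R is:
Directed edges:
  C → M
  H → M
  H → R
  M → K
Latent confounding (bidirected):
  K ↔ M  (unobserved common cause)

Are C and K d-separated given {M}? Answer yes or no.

No — C and K are d-connected given {M}.

Bayes-Ball from C | {M} reaches {H,K,R}.
K ∈ reach(C|{M}) ⇒ C ⊥̸ K | {M}.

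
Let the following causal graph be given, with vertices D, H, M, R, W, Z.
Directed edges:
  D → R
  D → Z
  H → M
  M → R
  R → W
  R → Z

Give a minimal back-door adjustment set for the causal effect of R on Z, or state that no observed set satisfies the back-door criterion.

desc(R)\{R}={W,Z}; candidates ⊆ {D,H,M}.
size 0: {}; under {} R still reaches {D,H,M,Z} ∋ Z.
{D}: R⊥Z given {D} in G with R→· removed — back-door holds.

R→Z: minimal back-door set {D}.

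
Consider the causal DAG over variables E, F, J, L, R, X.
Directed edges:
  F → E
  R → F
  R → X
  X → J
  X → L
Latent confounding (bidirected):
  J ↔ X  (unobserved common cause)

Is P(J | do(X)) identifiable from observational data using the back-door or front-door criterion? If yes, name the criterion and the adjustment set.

P(J|do(X)): not identifiable (no BD/FD set).

desc(X)\{X}={J,L}; candidates ⊆ {E,F,R}.
X↔J: latent back-door arc(s) into X.
size 0: {}; under {} X still reaches {E,F,J,R} ∋ J.
size 1: {E}, {F}, {R}; under {E} X still reaches {F,J,R} ∋ J.
size 2: {E,F}, {E,R}, {F,R}; under {E,F} X still reaches {J,R} ∋ J.
X↔J cannot be blocked by any observed set — no back-door set.
No mediator lies on a directed X→…→J path.
Neither criterion identifies P(J|do(X)) in this graph.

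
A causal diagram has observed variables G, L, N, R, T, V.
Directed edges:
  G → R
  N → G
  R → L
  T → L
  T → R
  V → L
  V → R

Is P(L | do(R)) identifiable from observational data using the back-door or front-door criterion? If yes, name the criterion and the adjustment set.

desc(R)\{R}={L}; candidates ⊆ {G,N,T,V}.
size 0: {}; under {} R still reaches {G,L,N,T,V} ∋ L.
size 1: {G}, {N}, {T} …(+1); under {G} R still reaches {L,T,V} ∋ L.
{T,V}: R⊥L given {T,V} in G with R→· removed — back-door holds.
P(L|do(R)) = Σ_{T,V} P(L|R,T,V)·P(T,V).

P(L|do(R)): backdoor, adjust for {T, V}.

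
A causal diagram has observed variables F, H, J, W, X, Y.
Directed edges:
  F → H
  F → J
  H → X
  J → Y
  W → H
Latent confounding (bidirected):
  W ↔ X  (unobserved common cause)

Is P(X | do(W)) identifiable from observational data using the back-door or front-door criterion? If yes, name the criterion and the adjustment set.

P(X|do(W)): frontdoor, adjust for {H}.

desc(W)\{W}={H,X}; candidates ⊆ {F,J,Y}.
W↔X: latent back-door arc(s) into W.
size 0: {}; under {} W still reaches {X} ∋ X.
size 1: {F}, {J}, {Y}; under {F} W still reaches {X} ∋ X.
size 2: {F,J}, {F,Y}, {J,Y}; under {F,J} W still reaches {X} ∋ X.
W↔X cannot be blocked by any observed set — no back-door set.
{H}: (i) intercepts every directed W→X path; (ii) no back-door W→{H}; (iii) {W} blocks every back-door {H}→X. Front-door holds.
P(X|do(W)) = Σ_{H} P(H|W) Σ_{W'} P(X|H,W')P(W').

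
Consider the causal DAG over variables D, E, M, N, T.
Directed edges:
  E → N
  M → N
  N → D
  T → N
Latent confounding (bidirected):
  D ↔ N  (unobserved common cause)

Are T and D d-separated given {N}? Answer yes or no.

Bayes-Ball from T | {N} reaches {D,E,M}.
D ∈ reach(T|{N}) ⇒ T ⊥̸ D | {N}.

No — T and D are d-connected given {N}.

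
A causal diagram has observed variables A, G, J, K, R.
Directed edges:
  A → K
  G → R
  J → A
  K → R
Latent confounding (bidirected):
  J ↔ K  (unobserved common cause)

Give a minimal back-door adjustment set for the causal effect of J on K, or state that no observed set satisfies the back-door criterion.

J→K: no observed back-door set.

desc(J)\{J}={A,K,R}; candidates ⊆ {G}.
J↔K: latent back-door arc(s) into J.
size 0: {}; under {} J still reaches {K,R} ∋ K.
size 1: {G}; under {G} J still reaches {K,R} ∋ K.
J↔K cannot be blocked by any observed set — no back-door set.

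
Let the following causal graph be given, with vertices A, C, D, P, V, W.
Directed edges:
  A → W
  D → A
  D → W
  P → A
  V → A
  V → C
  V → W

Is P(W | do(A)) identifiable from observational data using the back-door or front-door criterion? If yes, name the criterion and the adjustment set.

desc(A)\{A}={W}; candidates ⊆ {C,D,P,V}.
size 0: {}; under {} A still reaches {C,D,P,V,W} ∋ W.
size 1: {C}, {D}, {P} …(+1); under {C} A still reaches {D,P,V,W} ∋ W.
{D,V}: A⊥W given {D,V} in G with A→· removed — back-door holds.
P(W|do(A)) = Σ_{D,V} P(W|A,D,V)·P(D,V).

P(W|do(A)): backdoor, adjust for {D, V}.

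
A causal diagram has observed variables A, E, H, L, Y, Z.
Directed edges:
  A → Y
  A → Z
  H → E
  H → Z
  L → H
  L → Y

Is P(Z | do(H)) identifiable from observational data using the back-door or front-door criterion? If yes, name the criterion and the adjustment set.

P(Z|do(H)): backdoor, adjust for ∅.

desc(H)\{H}={E,Z}; candidates ⊆ {A,L,Y}.
∅: H⊥Z given ∅ in G with H→· removed — back-door holds.
P(Z|do(H)) = P(Z|H) — no adjustment needed.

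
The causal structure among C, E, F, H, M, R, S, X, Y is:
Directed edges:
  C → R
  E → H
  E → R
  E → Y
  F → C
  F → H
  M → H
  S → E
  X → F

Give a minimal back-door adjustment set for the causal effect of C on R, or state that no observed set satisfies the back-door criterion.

desc(C)\{C}={R}; candidates ⊆ {E,F,H,M,S,X,Y}.
∅: C⊥R given ∅ in G with C→· removed — back-door holds.

C→R: minimal back-door set ∅.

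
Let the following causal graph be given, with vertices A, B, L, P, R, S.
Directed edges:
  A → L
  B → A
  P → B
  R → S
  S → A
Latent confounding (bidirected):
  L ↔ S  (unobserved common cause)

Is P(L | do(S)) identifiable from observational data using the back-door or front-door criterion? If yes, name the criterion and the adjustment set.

P(L|do(S)): frontdoor, adjust for {A}.

desc(S)\{S}={A,L}; candidates ⊆ {B,P,R}.
S↔L: latent back-door arc(s) into S.
size 0: {}; under {} S still reaches {L,R} ∋ L.
size 1: {B}, {P}, {R}; under {B} S still reaches {L,R} ∋ L.
size 2: {B,P}, {B,R}, {P,R}; under {B,P} S still reaches {L,R} ∋ L.
S↔L cannot be blocked by any observed set — no back-door set.
{A}: (i) intercepts every directed S→L path; (ii) no back-door S→{A}; (iii) {S} blocks every back-door {A}→L. Front-door holds.
P(L|do(S)) = Σ_{A} P(A|S) Σ_{S'} P(L|A,S')P(S').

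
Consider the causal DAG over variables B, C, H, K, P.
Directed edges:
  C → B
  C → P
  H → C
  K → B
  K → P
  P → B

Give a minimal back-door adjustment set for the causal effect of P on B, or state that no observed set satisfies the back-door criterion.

desc(P)\{P}={B}; candidates ⊆ {C,H,K}.
size 0: {}; under {} P still reaches {B,C,H,K} ∋ B.
size 1: {C}, {H}, {K}; under {C} P still reaches {B,K} ∋ B.
{C,K}: P⊥B given {C,K} in G with P→· removed — back-door holds.

P→B: minimal back-door set {C, K}.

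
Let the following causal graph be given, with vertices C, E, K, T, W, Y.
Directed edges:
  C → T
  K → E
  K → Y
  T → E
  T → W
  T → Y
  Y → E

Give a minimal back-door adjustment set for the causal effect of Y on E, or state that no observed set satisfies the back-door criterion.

Y→E: minimal back-door set {K, T}.

desc(Y)\{Y}={E}; candidates ⊆ {C,K,T,W}.
size 0: {}; under {} Y still reaches {C,E,K,T,W} ∋ E.
size 1: {C}, {K}, {T} …(+1); under {C} Y still reaches {E,K,T,W} ∋ E.
{K,T}: Y⊥E given {K,T} in G with Y→· removed — back-door holds.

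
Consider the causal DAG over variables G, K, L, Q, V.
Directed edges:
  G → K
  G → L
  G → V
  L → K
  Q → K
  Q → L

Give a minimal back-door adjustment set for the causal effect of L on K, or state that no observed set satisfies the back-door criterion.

desc(L)\{L}={K}; candidates ⊆ {G,Q,V}.
size 0: {}; under {} L still reaches {G,K,Q,V} ∋ K.
size 1: {G}, {Q}, {V}; under {G} L still reaches {K,Q} ∋ K.
{G,Q}: L⊥K given {G,Q} in G with L→· removed — back-door holds.

L→K: minimal back-door set {G, Q}.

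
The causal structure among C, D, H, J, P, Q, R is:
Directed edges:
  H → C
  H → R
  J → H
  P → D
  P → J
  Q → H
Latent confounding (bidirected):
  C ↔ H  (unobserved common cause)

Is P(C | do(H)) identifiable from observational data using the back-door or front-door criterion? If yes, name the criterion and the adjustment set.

desc(H)\{H}={C,R}; candidates ⊆ {D,J,P,Q}.
H↔C: latent back-door arc(s) into H.
size 0: {}; under {} H still reaches {C,D,J,P,Q} ∋ C.
size 1: {D}, {J}, {P} …(+1); under {D} H still reaches {C,J,P,Q} ∋ C.
size 2: {D,J}, {D,P}, {D,Q} …(+3); under {D,J} H still reaches {C,Q} ∋ C.
H↔C cannot be blocked by any observed set — no back-door set.
No mediator lies on a directed H→…→C path.
Neither criterion identifies P(C|do(H)) in this graph.

P(C|do(H)): not identifiable (no BD/FD set).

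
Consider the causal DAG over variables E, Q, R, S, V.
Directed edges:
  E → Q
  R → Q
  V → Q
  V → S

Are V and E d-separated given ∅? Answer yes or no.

Yes — V ⊥ E | ∅.

Bayes-Ball from V | ∅ reaches {Q,S}.
E ∉ reach(V|∅) ⇒ V ⊥ E | ∅.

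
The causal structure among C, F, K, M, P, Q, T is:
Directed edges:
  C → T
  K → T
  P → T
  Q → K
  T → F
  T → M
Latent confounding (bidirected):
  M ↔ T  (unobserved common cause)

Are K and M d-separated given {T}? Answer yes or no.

Bayes-Ball from K | {T} reaches {C,M,P,Q}.
M ∈ reach(K|{T}) ⇒ K ⊥̸ M | {T}.

No — K and M are d-connected given {T}.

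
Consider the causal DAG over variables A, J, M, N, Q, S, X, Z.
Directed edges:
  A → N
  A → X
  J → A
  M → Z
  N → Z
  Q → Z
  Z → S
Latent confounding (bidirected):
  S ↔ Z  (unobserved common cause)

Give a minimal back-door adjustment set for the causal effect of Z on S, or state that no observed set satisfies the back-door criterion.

desc(Z)\{Z}={S}; candidates ⊆ {A,J,M,N,Q,X}.
Z↔S: latent back-door arc(s) into Z.
size 0: {}; under {} Z still reaches {A,J,M,N,Q,S,X} ∋ S.
size 1: {A}, {J}, {M} …(+3); under {A} Z still reaches {M,N,Q,S} ∋ S.
size 2: {A,J}, {A,M}, {A,N} …(+12); under {A,J} Z still reaches {M,N,Q,S} ∋ S.
Z↔S cannot be blocked by any observed set — no back-door set.

Z→S: no observed back-door set.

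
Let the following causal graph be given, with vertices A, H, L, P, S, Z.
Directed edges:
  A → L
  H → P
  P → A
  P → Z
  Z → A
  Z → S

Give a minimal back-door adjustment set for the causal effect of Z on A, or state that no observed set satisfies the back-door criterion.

Z→A: minimal back-door set {P}.

desc(Z)\{Z}={A,L,S}; candidates ⊆ {H,P}.
size 0: {}; under {} Z still reaches {A,H,L,P} ∋ A.
{P}: Z⊥A given {P} in G with Z→· removed — back-door holds.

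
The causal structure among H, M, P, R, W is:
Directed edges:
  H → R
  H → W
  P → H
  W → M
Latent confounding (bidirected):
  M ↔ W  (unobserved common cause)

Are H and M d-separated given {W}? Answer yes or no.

Bayes-Ball from H | {W} reaches {M,P,R}.
M ∈ reach(H|{W}) ⇒ H ⊥̸ M | {W}.

No — H and M are d-connected given {W}.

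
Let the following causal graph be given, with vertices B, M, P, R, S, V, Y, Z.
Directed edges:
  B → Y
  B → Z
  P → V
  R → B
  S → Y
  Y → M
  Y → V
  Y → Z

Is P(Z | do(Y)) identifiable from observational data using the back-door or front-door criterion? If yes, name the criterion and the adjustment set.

P(Z|do(Y)): backdoor, adjust for {B}.

desc(Y)\{Y}={M,V,Z}; candidates ⊆ {B,P,R,S}.
size 0: {}; under {} Y still reaches {B,R,S,Z} ∋ Z.
{B}: Y⊥Z given {B} in G with Y→· removed — back-door holds.
P(Z|do(Y)) = Σ_{B} P(Z|Y,B)·P(B).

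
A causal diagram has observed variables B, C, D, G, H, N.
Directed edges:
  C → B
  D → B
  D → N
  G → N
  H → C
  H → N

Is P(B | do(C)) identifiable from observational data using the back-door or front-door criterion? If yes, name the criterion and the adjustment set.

P(B|do(C)): backdoor, adjust for ∅.

desc(C)\{C}={B}; candidates ⊆ {D,G,H,N}.
∅: C⊥B given ∅ in G with C→· removed — back-door holds.
P(B|do(C)) = P(B|C) — no adjustment needed.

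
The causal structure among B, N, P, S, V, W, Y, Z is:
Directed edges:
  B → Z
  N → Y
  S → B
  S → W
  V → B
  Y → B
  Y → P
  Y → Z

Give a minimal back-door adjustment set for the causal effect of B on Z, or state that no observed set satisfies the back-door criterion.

desc(B)\{B}={Z}; candidates ⊆ {N,P,S,V,W,Y}.
size 0: {}; under {} B still reaches {N,P,S,V,W,Y,Z} ∋ Z.
{Y}: B⊥Z given {Y} in G with B→· removed — back-door holds.

B→Z: minimal back-door set {Y}.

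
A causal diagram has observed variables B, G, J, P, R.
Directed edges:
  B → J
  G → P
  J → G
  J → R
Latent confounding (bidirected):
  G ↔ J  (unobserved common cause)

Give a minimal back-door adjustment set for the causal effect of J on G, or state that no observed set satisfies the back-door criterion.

desc(J)\{J}={G,P,R}; candidates ⊆ {B}.
J↔G: latent back-door arc(s) into J.
size 0: {}; under {} J still reaches {B,G,P} ∋ G.
size 1: {B}; under {B} J still reaches {G,P} ∋ G.
J↔G cannot be blocked by any observed set — no back-door set.

J→G: no observed back-door set.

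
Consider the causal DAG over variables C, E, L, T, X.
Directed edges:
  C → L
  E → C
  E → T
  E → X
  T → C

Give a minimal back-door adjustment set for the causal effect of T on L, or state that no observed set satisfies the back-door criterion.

desc(T)\{T}={C,L}; candidates ⊆ {E,X}.
size 0: {}; under {} T still reaches {C,E,L,X} ∋ L.
{E}: T⊥L given {E} in G with T→· removed — back-door holds.

T→L: minimal back-door set {E}.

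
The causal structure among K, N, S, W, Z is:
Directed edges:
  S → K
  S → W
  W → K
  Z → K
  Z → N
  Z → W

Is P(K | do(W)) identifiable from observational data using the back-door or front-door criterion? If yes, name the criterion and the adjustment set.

desc(W)\{W}={K}; candidates ⊆ {N,S,Z}.
size 0: {}; under {} W still reaches {K,N,S,Z} ∋ K.
size 1: {N}, {S}, {Z}; under {N} W still reaches {K,S,Z} ∋ K.
{S,Z}: W⊥K given {S,Z} in G with W→· removed — back-door holds.
P(K|do(W)) = Σ_{S,Z} P(K|W,S,Z)·P(S,Z).

P(K|do(W)): backdoor, adjust for {S, Z}.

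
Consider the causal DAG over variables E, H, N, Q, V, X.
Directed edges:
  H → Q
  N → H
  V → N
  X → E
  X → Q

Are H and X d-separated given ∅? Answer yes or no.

Yes — H ⊥ X | ∅.

Bayes-Ball from H | ∅ reaches {N,Q,V}.
X ∉ reach(H|∅) ⇒ H ⊥ X | ∅.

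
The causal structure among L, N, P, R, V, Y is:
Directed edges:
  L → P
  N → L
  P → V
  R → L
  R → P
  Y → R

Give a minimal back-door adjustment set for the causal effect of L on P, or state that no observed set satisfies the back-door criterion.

desc(L)\{L}={P,V}; candidates ⊆ {N,R,Y}.
size 0: {}; under {} L still reaches {N,P,R,V,Y} ∋ P.
{R}: L⊥P given {R} in G with L→· removed — back-door holds.

L→P: minimal back-door set {R}.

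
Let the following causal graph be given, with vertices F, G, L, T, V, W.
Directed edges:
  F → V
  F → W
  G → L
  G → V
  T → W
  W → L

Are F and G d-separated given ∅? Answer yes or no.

Yes — F ⊥ G | ∅.

Bayes-Ball from F | ∅ reaches {L,V,W}.
G ∉ reach(F|∅) ⇒ F ⊥ G | ∅.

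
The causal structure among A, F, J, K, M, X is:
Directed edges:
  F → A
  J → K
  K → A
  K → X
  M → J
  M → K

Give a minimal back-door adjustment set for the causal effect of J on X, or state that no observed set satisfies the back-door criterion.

J→X: minimal back-door set {M}.

desc(J)\{J}={A,K,X}; candidates ⊆ {F,M}.
size 0: {}; under {} J still reaches {A,K,M,X} ∋ X.
{M}: J⊥X given {M} in G with J→· removed — back-door holds.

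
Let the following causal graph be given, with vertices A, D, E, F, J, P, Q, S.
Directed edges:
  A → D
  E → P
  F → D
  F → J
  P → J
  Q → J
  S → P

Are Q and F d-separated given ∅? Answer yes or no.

Yes — Q ⊥ F | ∅.

Bayes-Ball from Q | ∅ reaches {J}.
F ∉ reach(Q|∅) ⇒ Q ⊥ F | ∅.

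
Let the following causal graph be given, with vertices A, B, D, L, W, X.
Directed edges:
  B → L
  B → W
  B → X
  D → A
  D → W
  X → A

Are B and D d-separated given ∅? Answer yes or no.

Yes — B ⊥ D | ∅.

Bayes-Ball from B | ∅ reaches {A,L,W,X}.
D ∉ reach(B|∅) ⇒ B ⊥ D | ∅.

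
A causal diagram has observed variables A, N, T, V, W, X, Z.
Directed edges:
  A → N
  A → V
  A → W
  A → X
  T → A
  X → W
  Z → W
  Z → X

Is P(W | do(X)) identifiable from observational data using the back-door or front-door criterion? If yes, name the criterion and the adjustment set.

P(W|do(X)): backdoor, adjust for {A, Z}.

desc(X)\{X}={W}; candidates ⊆ {A,N,T,V,Z}.
size 0: {}; under {} X still reaches {A,N,T,V,W,Z} ∋ W.
size 1: {A}, {N}, {T} …(+2); under {A} X still reaches {W,Z} ∋ W.
{A,Z}: X⊥W given {A,Z} in G with X→· removed — back-door holds.
P(W|do(X)) = Σ_{A,Z} P(W|X,A,Z)·P(A,Z).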